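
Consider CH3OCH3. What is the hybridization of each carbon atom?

sp3

Each carbon atom — 4 σ bonds. Steric number 4, so sp3.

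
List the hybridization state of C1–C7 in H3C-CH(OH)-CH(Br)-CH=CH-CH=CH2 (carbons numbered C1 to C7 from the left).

C1 sp3, C2 sp3, C3 sp3, C4 sp2, C5 sp2, C6 sp2, C7 sp2

C1 (4 σ bonds) has steric number 4: sp3.
C2 (4 σ bonds) has steric number 4: sp3.
C3 (4 σ bonds) has steric number 4: sp3.
C4: 3 σ bonds, plus one π bond — 3 electron domains, sp2.
C5 is sp2: 3 σ bonds, plus one π bond, 3 electron-density regions.
C6 has 3 σ bonds, plus one π bond: steric number 3 → sp2.
C7 carries 3 σ bonds, plus one π bond, giving a steric number of 3, so it is sp2.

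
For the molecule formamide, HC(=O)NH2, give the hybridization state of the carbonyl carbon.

The carbonyl carbon: 3 σ bonds, plus one π bond — 3 electron domains, sp2.

sp²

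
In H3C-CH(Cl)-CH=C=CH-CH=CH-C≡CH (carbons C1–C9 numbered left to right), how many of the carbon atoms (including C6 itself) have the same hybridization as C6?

4

C6 is sp2 (one π bond).
C1: sp3
C2: sp3
C3: sp2 ✓
C4: sp
C5: sp2 ✓
C6: sp2 ✓
C7: sp2 ✓
C8: sp
C9: sp
4 carbons are sp2.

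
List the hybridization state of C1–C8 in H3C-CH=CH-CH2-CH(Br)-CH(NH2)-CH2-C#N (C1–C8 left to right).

C1 sp3, C2 sp2, C3 sp2, C4 sp3, C5 sp3, C6 sp3, C7 sp3, C8 sp

C1: 4 σ bonds — 4 electron domains, sp3.
C2 (3 σ bonds, plus one π bond) has steric number 3: sp2.
C3 is sp2: 3 σ bonds, plus one π bond, 3 electron-density regions.
C4 has 4 σ bonds: steric number 4 → sp3.
C5 (4 σ bonds) has steric number 4: sp3.
C6: 4 σ bonds — 4 electron domains, sp3.
C7 — 4 σ bonds. Steric number 4, so sp3.
C8 is sp: 2 σ bonds, plus two π bonds, 2 electron-density regions.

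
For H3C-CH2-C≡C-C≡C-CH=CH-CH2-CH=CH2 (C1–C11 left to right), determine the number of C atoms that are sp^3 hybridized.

C1: sp3 ✓
C2: sp3 ✓
C3: sp
C4: sp
C5: sp
C6: sp
C7: sp2
C8: sp2
C9: sp3 ✓
C10: sp2
C11: sp2
C1, C2, C9 → 3 sp3 carbons.

3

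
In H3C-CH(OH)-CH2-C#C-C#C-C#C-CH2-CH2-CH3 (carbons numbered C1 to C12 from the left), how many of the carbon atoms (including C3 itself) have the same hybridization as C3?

C3 is sp3 (only σ bonds).
C1: sp3 ✓
C2: sp3 ✓
C3: sp3 ✓
C4: sp
C5: sp
C6: sp
C7: sp
C8: sp
C9: sp
C10: sp3 ✓
C11: sp3 ✓
C12: sp3 ✓
6 carbons are sp3.

6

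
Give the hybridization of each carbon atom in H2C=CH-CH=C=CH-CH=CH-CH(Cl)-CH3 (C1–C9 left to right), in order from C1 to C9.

C1 sp2, C2 sp2, C3 sp2, C4 sp, C5 sp2, C6 sp2, C7 sp2, C8 sp3, C9 sp3

C1: 3 σ bonds, plus one π bond — 3 electron domains, sp2.
C2: 3 σ bonds, plus one π bond — 3 electron domains, sp2.
C3: 3 σ bonds, plus one π bond; 3 regions of electron density → sp2.
C4 has 2 σ bonds, plus two π bonds: steric number 2 → sp.
C5 (3 σ bonds, plus one π bond) has steric number 3: sp2.
C6 has 3 σ bonds, plus one π bond: steric number 3 → sp2.
C7 — 3 σ bonds, plus one π bond. Steric number 3, so sp2.
C8 carries 4 σ bonds, giving a steric number of 4, so it is sp3.
C9 is sp3: 4 σ bonds, 4 electron-density regions.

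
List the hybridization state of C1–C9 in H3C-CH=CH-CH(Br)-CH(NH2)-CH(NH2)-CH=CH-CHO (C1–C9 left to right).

C1: 4 σ bonds; 4 regions of electron density → sp3.
C2 has 3 σ bonds, plus one π bond: steric number 3 → sp2.
C3: 3 σ bonds, plus one π bond — 3 electron domains, sp2.
C4 is sp3: 4 σ bonds, 4 electron-density regions.
C5: 4 σ bonds; 4 regions of electron density → sp3.
C6 carries 4 σ bonds, giving a steric number of 4, so it is sp3.
C7: 3 σ bonds, plus one π bond — 3 electron domains, sp2.
C8 is sp2: 3 σ bonds, plus one π bond, 3 electron-density regions.
C9 (3 σ bonds, plus one π bond) has steric number 3: sp2.

C1 sp3, C2 sp2, C3 sp2, C4 sp3, C5 sp3, C6 sp3, C7 sp2, C8 sp2, C9 sp2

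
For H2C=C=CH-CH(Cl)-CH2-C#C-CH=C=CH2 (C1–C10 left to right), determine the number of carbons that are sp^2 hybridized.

C1: sp2 ✓
C2: sp
C3: sp2 ✓
C4: sp3
C5: sp3
C6: sp
C7: sp
C8: sp2 ✓
C9: sp
C10: sp2 ✓
C1, C3, C8, C10 → 4 sp2 carbons.

4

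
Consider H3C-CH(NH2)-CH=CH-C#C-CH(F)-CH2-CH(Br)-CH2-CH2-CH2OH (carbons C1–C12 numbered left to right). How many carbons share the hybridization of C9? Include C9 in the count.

C9 is sp3 (only σ bonds).
C1: sp3 ✓
C2: sp3 ✓
C3: sp2
C4: sp2
C5: sp
C6: sp
C7: sp3 ✓
C8: sp3 ✓
C9: sp3 ✓
C10: sp3 ✓
C11: sp3 ✓
C12: sp3 ✓
8 carbons are sp3.

8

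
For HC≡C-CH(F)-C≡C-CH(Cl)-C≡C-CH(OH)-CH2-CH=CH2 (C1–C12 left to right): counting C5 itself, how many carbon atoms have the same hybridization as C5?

C5 is sp (two π bonds).
C1: sp ✓
C2: sp ✓
C3: sp3
C4: sp ✓
C5: sp ✓
C6: sp3
C7: sp ✓
C8: sp ✓
C9: sp3
C10: sp3
C11: sp2
C12: sp2
6 carbons are sp.

6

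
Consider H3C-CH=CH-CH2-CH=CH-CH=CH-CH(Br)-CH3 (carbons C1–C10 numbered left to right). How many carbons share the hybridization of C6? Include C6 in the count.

6

C6 is sp2 (one π bond).
C1: sp3
C2: sp2 ✓
C3: sp2 ✓
C4: sp3
C5: sp2 ✓
C6: sp2 ✓
C7: sp2 ✓
C8: sp2 ✓
C9: sp3
C10: sp3
6 carbons are sp2.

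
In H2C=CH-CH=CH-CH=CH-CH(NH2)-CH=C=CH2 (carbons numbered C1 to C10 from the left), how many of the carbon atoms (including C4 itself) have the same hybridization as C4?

8

C4 is sp2 (one π bond).
C1: sp2 ✓
C2: sp2 ✓
C3: sp2 ✓
C4: sp2 ✓
C5: sp2 ✓
C6: sp2 ✓
C7: sp3
C8: sp2 ✓
C9: sp
C10: sp2 ✓
8 carbons are sp2.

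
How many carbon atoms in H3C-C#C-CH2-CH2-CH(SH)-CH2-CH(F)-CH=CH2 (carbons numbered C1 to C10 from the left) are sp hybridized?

C1: sp3
C2: sp ✓
C3: sp ✓
C4: sp3
C5: sp3
C6: sp3
C7: sp3
C8: sp3
C9: sp2
C10: sp2
C2, C3 → 2 sp carbons.

2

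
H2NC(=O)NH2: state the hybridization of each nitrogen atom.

sp²

Both N lone pairs are conjugated with the C=O; planar sp2.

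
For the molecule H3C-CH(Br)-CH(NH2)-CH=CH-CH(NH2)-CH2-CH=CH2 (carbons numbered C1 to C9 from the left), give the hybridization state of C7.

C7 (4 σ bonds) has steric number 4: sp3.

sp³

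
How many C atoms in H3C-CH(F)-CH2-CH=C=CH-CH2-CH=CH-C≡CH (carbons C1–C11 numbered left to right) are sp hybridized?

3

C1: sp3
C2: sp3
C3: sp3
C4: sp2
C5: sp ✓
C6: sp2
C7: sp3
C8: sp2
C9: sp2
C10: sp ✓
C11: sp ✓
C5, C10, C11 → 3 sp carbons.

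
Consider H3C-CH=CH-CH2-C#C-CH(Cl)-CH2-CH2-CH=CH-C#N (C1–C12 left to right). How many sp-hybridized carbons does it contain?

C1: sp3
C2: sp2
C3: sp2
C4: sp3
C5: sp ✓
C6: sp ✓
C7: sp3
C8: sp3
C9: sp3
C10: sp2
C11: sp2
C12: sp ✓
C5, C6, C12 → 3 sp carbons.

3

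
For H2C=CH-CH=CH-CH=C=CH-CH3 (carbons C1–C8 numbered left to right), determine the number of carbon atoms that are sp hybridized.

C1: sp2
C2: sp2
C3: sp2
C4: sp2
C5: sp2
C6: sp ✓
C7: sp2
C8: sp3
C6 → 1 sp carbon.

1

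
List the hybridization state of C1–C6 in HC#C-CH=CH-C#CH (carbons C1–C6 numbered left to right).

C1 sp, C2 sp, C3 sp2, C4 sp2, C5 sp, C6 sp

C1 is sp: 2 σ bonds, plus two π bonds, 2 electron-density regions.
C2 — 2 σ bonds, plus two π bonds. Steric number 2, so sp.
C3 has 3 σ bonds, plus one π bond: steric number 3 → sp2.
C4 — 3 σ bonds, plus one π bond. Steric number 3, so sp2.
C5 carries 2 σ bonds, plus two π bonds, giving a steric number of 2, so it is sp.
C6 — 2 σ bonds, plus two π bonds. Steric number 2, so sp.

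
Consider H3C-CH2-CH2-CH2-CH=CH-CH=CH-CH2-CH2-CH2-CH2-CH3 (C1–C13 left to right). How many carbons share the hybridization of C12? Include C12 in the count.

C12 is sp3 (only σ bonds).
C1: sp3 ✓
C2: sp3 ✓
C3: sp3 ✓
C4: sp3 ✓
C5: sp2
C6: sp2
C7: sp2
C8: sp2
C9: sp3 ✓
C10: sp3 ✓
C11: sp3 ✓
C12: sp3 ✓
C13: sp3 ✓
9 carbons are sp3.

9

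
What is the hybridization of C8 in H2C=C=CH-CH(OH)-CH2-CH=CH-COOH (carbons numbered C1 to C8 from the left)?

sp^2

C8 — 3 σ bonds, plus one π bond. Steric number 3, so sp2.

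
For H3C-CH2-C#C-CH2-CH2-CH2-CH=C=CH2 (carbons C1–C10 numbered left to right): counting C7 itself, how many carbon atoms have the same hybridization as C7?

5

C7 is sp3 (only σ bonds).
C1: sp3 ✓
C2: sp3 ✓
C3: sp
C4: sp
C5: sp3 ✓
C6: sp3 ✓
C7: sp3 ✓
C8: sp2
C9: sp
C10: sp2
5 carbons are sp3.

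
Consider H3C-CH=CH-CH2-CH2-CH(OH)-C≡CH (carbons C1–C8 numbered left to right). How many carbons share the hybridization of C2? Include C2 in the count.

C2 is sp2 (one π bond).
C1: sp3
C2: sp2 ✓
C3: sp2 ✓
C4: sp3
C5: sp3
C6: sp3
C7: sp
C8: sp
2 carbons are sp2.

2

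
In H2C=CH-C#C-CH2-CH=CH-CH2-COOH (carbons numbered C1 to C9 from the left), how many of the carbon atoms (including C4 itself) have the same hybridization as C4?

C4 is sp (two π bonds).
C1: sp2
C2: sp2
C3: sp ✓
C4: sp ✓
C5: sp3
C6: sp2
C7: sp2
C8: sp3
C9: sp2
2 carbons are sp.

2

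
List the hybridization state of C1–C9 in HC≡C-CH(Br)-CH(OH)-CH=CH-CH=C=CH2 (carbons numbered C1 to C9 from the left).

C1 is sp: 2 σ bonds, plus two π bonds, 2 electron-density regions.
C2: 2 σ bonds, plus two π bonds — 2 electron domains, sp.
C3 (4 σ bonds) has steric number 4: sp3.
C4 has 4 σ bonds: steric number 4 → sp3.
C5 (3 σ bonds, plus one π bond) has steric number 3: sp2.
C6: 3 σ bonds, plus one π bond; 3 regions of electron density → sp2.
C7: 3 σ bonds, plus one π bond — 3 electron domains, sp2.
C8 (2 σ bonds, plus two π bonds) has steric number 2: sp.
C9: 3 σ bonds, plus one π bond; 3 regions of electron density → sp2.

C1 sp, C2 sp, C3 sp3, C4 sp3, C5 sp2, C6 sp2, C7 sp2, C8 sp, C9 sp2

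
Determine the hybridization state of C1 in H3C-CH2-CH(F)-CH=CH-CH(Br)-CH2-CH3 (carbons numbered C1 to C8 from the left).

sp^3

C1 carries 4 σ bonds, giving a steric number of 4, so it is sp3.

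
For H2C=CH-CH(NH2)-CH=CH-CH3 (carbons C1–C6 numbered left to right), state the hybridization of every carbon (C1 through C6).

C1 is sp2: 3 σ bonds, plus one π bond, 3 electron-density regions.
C2 has 3 σ bonds, plus one π bond: steric number 3 → sp2.
C3 (4 σ bonds) has steric number 4: sp3.
C4 has 3 σ bonds, plus one π bond: steric number 3 → sp2.
C5 carries 3 σ bonds, plus one π bond, giving a steric number of 3, so it is sp2.
C6 (4 σ bonds) has steric number 4: sp3.

C1 sp2, C2 sp2, C3 sp3, C4 sp2, C5 sp2, C6 sp3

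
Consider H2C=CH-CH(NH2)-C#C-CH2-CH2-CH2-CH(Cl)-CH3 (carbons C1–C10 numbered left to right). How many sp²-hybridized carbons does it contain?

C1: sp2 ✓
C2: sp2 ✓
C3: sp3
C4: sp
C5: sp
C6: sp3
C7: sp3
C8: sp3
C9: sp3
C10: sp3
C1, C2 → 2 sp2 carbons.

2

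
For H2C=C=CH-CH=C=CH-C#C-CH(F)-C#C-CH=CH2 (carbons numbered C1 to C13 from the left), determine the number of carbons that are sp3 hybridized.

1

C1: sp2
C2: sp
C3: sp2
C4: sp2
C5: sp
C6: sp2
C7: sp
C8: sp
C9: sp3 ✓
C10: sp
C11: sp
C12: sp2
C13: sp2
C9 → 1 sp3 carbon.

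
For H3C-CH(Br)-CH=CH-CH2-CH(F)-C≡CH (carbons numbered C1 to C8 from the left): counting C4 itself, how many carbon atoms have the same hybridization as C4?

2

C4 is sp2 (one π bond).
C1: sp3
C2: sp3
C3: sp2 ✓
C4: sp2 ✓
C5: sp3
C6: sp3
C7: sp
C8: sp
2 carbons are sp2.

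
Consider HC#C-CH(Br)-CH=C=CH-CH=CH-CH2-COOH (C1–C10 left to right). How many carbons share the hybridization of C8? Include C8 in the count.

C8 is sp2 (one π bond).
C1: sp
C2: sp
C3: sp3
C4: sp2 ✓
C5: sp
C6: sp2 ✓
C7: sp2 ✓
C8: sp2 ✓
C9: sp3
C10: sp2 ✓
5 carbons are sp2.

5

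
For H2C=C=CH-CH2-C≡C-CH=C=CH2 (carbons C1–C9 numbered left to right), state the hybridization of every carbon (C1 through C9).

C1 sp2, C2 sp, C3 sp2, C4 sp3, C5 sp, C6 sp, C7 sp2, C8 sp, C9 sp2

C1 — 3 σ bonds, plus one π bond. Steric number 3, so sp2.
C2: 2 σ bonds, plus two π bonds; 2 regions of electron density → sp.
C3 is sp2: 3 σ bonds, plus one π bond, 3 electron-density regions.
C4 — 4 σ bonds. Steric number 4, so sp3.
C5: 2 σ bonds, plus two π bonds; 2 regions of electron density → sp.
C6 has 2 σ bonds, plus two π bonds: steric number 2 → sp.
C7 (3 σ bonds, plus one π bond) has steric number 3: sp2.
C8 (2 σ bonds, plus two π bonds) has steric number 2: sp.
C9 (3 σ bonds, plus one π bond) has steric number 3: sp2.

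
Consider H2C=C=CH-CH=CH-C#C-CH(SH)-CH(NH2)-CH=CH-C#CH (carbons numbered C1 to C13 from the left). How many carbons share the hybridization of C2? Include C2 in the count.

C2 is sp (two π bonds).
C1: sp2
C2: sp ✓
C3: sp2
C4: sp2
C5: sp2
C6: sp ✓
C7: sp ✓
C8: sp3
C9: sp3
C10: sp2
C11: sp2
C12: sp ✓
C13: sp ✓
5 carbons are sp.

5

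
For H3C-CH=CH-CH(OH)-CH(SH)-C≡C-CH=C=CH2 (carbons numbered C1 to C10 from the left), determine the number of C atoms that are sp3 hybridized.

C1: sp3 ✓
C2: sp2
C3: sp2
C4: sp3 ✓
C5: sp3 ✓
C6: sp
C7: sp
C8: sp2
C9: sp
C10: sp2
C1, C4, C5 → 3 sp3 carbons.

3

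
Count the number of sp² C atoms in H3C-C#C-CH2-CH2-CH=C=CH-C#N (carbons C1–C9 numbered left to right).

2

C1: sp3
C2: sp
C3: sp
C4: sp3
C5: sp3
C6: sp2 ✓
C7: sp
C8: sp2 ✓
C9: sp
C6, C8 → 2 sp2 carbons.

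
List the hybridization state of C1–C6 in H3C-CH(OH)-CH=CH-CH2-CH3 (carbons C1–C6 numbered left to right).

C1 sp3, C2 sp3, C3 sp2, C4 sp2, C5 sp3, C6 sp3

C1 is sp3: 4 σ bonds, 4 electron-density regions.
C2 is sp3: 4 σ bonds, 4 electron-density regions.
C3 (3 σ bonds, plus one π bond) has steric number 3: sp2.
C4 carries 3 σ bonds, plus one π bond, giving a steric number of 3, so it is sp2.
C5 — 4 σ bonds. Steric number 4, so sp3.
C6 has 4 σ bonds: steric number 4 → sp3.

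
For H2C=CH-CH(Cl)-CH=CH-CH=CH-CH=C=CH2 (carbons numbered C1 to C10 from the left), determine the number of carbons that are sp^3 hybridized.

C1: sp2
C2: sp2
C3: sp3 ✓
C4: sp2
C5: sp2
C6: sp2
C7: sp2
C8: sp2
C9: sp
C10: sp2
C3 → 1 sp3 carbon.

1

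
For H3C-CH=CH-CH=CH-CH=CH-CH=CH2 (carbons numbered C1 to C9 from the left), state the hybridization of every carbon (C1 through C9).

C1 sp3, C2 sp2, C3 sp2, C4 sp2, C5 sp2, C6 sp2, C7 sp2, C8 sp2, C9 sp2

C1 has 4 σ bonds: steric number 4 → sp3.
C2 carries 3 σ bonds, plus one π bond, giving a steric number of 3, so it is sp2.
C3: 3 σ bonds, plus one π bond; 3 regions of electron density → sp2.
C4: 3 σ bonds, plus one π bond — 3 electron domains, sp2.
C5: 3 σ bonds, plus one π bond — 3 electron domains, sp2.
C6: 3 σ bonds, plus one π bond; 3 regions of electron density → sp2.
C7 — 3 σ bonds, plus one π bond. Steric number 3, so sp2.
C8: 3 σ bonds, plus one π bond — 3 electron domains, sp2.
C9 (3 σ bonds, plus one π bond) has steric number 3: sp2.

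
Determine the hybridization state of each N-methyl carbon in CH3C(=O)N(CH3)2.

sp³

Each N-methyl carbon (4 σ bonds) has steric number 4: sp3.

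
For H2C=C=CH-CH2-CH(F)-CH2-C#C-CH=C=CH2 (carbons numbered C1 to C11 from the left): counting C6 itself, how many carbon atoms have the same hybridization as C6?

C6 is sp3 (only σ bonds).
C1: sp2
C2: sp
C3: sp2
C4: sp3 ✓
C5: sp3 ✓
C6: sp3 ✓
C7: sp
C8: sp
C9: sp2
C10: sp
C11: sp2
3 carbons are sp3.

3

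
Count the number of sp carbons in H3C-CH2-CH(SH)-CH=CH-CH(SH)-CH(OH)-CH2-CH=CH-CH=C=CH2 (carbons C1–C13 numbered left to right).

1

C1: sp3
C2: sp3
C3: sp3
C4: sp2
C5: sp2
C6: sp3
C7: sp3
C8: sp3
C9: sp2
C10: sp2
C11: sp2
C12: sp ✓
C13: sp2
C12 → 1 sp carbon.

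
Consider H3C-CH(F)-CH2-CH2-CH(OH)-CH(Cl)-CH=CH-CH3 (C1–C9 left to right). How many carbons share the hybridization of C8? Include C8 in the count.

2

C8 is sp2 (one π bond).
C1: sp3
C2: sp3
C3: sp3
C4: sp3
C5: sp3
C6: sp3
C7: sp2 ✓
C8: sp2 ✓
C9: sp3
2 carbons are sp2.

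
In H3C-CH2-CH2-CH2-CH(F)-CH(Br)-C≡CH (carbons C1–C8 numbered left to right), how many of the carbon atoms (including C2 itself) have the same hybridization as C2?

C2 is sp3 (only σ bonds).
C1: sp3 ✓
C2: sp3 ✓
C3: sp3 ✓
C4: sp3 ✓
C5: sp3 ✓
C6: sp3 ✓
C7: sp
C8: sp
6 carbons are sp3.

6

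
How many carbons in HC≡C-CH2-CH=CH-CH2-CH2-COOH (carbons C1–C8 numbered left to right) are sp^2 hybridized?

C1: sp
C2: sp
C3: sp3
C4: sp2 ✓
C5: sp2 ✓
C6: sp3
C7: sp3
C8: sp2 ✓
C4, C5, C8 → 3 sp2 carbons.

3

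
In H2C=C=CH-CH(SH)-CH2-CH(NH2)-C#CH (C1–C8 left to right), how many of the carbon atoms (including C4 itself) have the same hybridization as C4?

3

C4 is sp3 (only σ bonds).
C1: sp2
C2: sp
C3: sp2
C4: sp3 ✓
C5: sp3 ✓
C6: sp3 ✓
C7: sp
C8: sp
3 carbons are sp3.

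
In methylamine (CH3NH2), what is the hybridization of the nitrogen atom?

Three σ bonds + one lone pair = steric number 4 → sp3.

sp^3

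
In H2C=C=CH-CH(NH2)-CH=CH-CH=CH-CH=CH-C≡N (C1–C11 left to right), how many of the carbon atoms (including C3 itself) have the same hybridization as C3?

8

C3 is sp2 (one π bond).
C1: sp2 ✓
C2: sp
C3: sp2 ✓
C4: sp3
C5: sp2 ✓
C6: sp2 ✓
C7: sp2 ✓
C8: sp2 ✓
C9: sp2 ✓
C10: sp2 ✓
C11: sp
8 carbons are sp2.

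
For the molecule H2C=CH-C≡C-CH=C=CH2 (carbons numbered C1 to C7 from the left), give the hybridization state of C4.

sp

C4 — 2 σ bonds, plus two π bonds. Steric number 2, so sp.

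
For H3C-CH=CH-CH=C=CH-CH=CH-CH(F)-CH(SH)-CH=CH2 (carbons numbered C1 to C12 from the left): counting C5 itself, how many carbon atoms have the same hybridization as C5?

1

C5 is sp (two π bonds).
C1: sp3
C2: sp2
C3: sp2
C4: sp2
C5: sp ✓
C6: sp2
C7: sp2
C8: sp2
C9: sp3
C10: sp3
C11: sp2
C12: sp2
1 carbon is sp.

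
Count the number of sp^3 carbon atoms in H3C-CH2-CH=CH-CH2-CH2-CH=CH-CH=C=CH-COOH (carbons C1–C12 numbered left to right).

C1: sp3 ✓
C2: sp3 ✓
C3: sp2
C4: sp2
C5: sp3 ✓
C6: sp3 ✓
C7: sp2
C8: sp2
C9: sp2
C10: sp
C11: sp2
C12: sp2
C1, C2, C5, C6 → 4 sp3 carbons.

4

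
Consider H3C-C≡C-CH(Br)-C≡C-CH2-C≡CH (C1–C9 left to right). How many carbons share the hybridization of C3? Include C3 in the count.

6

C3 is sp (two π bonds).
C1: sp3
C2: sp ✓
C3: sp ✓
C4: sp3
C5: sp ✓
C6: sp ✓
C7: sp3
C8: sp ✓
C9: sp ✓
6 carbons are sp.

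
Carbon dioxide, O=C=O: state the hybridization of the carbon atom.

Two σ bonds, two π bonds → steric number 2 → sp.

sp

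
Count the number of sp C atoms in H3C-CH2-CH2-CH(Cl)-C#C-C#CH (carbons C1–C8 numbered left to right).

4

C1: sp3
C2: sp3
C3: sp3
C4: sp3
C5: sp ✓
C6: sp ✓
C7: sp ✓
C8: sp ✓
C5, C6, C7, C8 → 4 sp carbons.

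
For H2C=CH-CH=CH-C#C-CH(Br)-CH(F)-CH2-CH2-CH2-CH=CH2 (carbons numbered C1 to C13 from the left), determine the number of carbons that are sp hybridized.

C1: sp2
C2: sp2
C3: sp2
C4: sp2
C5: sp ✓
C6: sp ✓
C7: sp3
C8: sp3
C9: sp3
C10: sp3
C11: sp3
C12: sp2
C13: sp2
C5, C6 → 2 sp carbons.

2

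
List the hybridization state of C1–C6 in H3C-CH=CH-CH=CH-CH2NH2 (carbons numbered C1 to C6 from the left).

C1 — 4 σ bonds. Steric number 4, so sp3.
C2 is sp2: 3 σ bonds, plus one π bond, 3 electron-density regions.
C3: 3 σ bonds, plus one π bond — 3 electron domains, sp2.
C4 — 3 σ bonds, plus one π bond. Steric number 3, so sp2.
C5 (3 σ bonds, plus one π bond) has steric number 3: sp2.
C6: 4 σ bonds — 4 electron domains, sp3.

C1 sp3, C2 sp2, C3 sp2, C4 sp2, C5 sp2, C6 sp3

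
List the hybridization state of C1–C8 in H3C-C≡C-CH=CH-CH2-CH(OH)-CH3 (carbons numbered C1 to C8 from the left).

C1 sp3, C2 sp, C3 sp, C4 sp2, C5 sp2, C6 sp3, C7 sp3, C8 sp3

C1 — 4 σ bonds. Steric number 4, so sp3.
C2 carries 2 σ bonds, plus two π bonds, giving a steric number of 2, so it is sp.
C3 carries 2 σ bonds, plus two π bonds, giving a steric number of 2, so it is sp.
C4 has 3 σ bonds, plus one π bond: steric number 3 → sp2.
C5: 3 σ bonds, plus one π bond — 3 electron domains, sp2.
C6 (4 σ bonds) has steric number 4: sp3.
C7 is sp3: 4 σ bonds, 4 electron-density regions.
C8 — 4 σ bonds. Steric number 4, so sp3.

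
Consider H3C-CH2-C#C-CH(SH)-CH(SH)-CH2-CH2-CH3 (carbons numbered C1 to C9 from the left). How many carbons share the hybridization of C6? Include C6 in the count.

7

C6 is sp3 (only σ bonds).
C1: sp3 ✓
C2: sp3 ✓
C3: sp
C4: sp
C5: sp3 ✓
C6: sp3 ✓
C7: sp3 ✓
C8: sp3 ✓
C9: sp3 ✓
7 carbons are sp3.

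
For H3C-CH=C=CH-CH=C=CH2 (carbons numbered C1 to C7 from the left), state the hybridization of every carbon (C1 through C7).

C1: 4 σ bonds; 4 regions of electron density → sp3.
C2 — 3 σ bonds, plus one π bond. Steric number 3, so sp2.
C3: 2 σ bonds, plus two π bonds — 2 electron domains, sp.
C4: 3 σ bonds, plus one π bond — 3 electron domains, sp2.
C5 is sp2: 3 σ bonds, plus one π bond, 3 electron-density regions.
C6 (2 σ bonds, plus two π bonds) has steric number 2: sp.
C7 has 3 σ bonds, plus one π bond: steric number 3 → sp2.

C1 sp3, C2 sp2, C3 sp, C4 sp2, C5 sp2, C6 sp, C7 sp2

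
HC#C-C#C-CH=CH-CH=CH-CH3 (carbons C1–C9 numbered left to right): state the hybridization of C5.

sp^2

C5 — 3 σ bonds, plus one π bond. Steric number 3, so sp2.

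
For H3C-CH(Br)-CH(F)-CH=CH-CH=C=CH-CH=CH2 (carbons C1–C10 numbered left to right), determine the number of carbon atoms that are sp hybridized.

1

C1: sp3
C2: sp3
C3: sp3
C4: sp2
C5: sp2
C6: sp2
C7: sp ✓
C8: sp2
C9: sp2
C10: sp2
C7 → 1 sp carbon.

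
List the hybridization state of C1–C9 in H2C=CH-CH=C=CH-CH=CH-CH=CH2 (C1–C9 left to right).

C1 has 3 σ bonds, plus one π bond: steric number 3 → sp2.
C2 (3 σ bonds, plus one π bond) has steric number 3: sp2.
C3 — 3 σ bonds, plus one π bond. Steric number 3, so sp2.
C4: 2 σ bonds, plus two π bonds; 2 regions of electron density → sp.
C5 is sp2: 3 σ bonds, plus one π bond, 3 electron-density regions.
C6 (3 σ bonds, plus one π bond) has steric number 3: sp2.
C7 is sp2: 3 σ bonds, plus one π bond, 3 electron-density regions.
C8: 3 σ bonds, plus one π bond; 3 regions of electron density → sp2.
C9 is sp2: 3 σ bonds, plus one π bond, 3 electron-density regions.

C1 sp2, C2 sp2, C3 sp2, C4 sp, C5 sp2, C6 sp2, C7 sp2, C8 sp2, C9 sp2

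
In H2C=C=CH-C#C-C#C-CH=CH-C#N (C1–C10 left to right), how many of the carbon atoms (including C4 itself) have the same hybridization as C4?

6

C4 is sp (two π bonds).
C1: sp2
C2: sp ✓
C3: sp2
C4: sp ✓
C5: sp ✓
C6: sp ✓
C7: sp ✓
C8: sp2
C9: sp2
C10: sp ✓
6 carbons are sp.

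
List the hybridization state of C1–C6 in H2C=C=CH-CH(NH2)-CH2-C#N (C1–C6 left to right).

C1 sp2, C2 sp, C3 sp2, C4 sp3, C5 sp3, C6 sp

C1: 3 σ bonds, plus one π bond — 3 electron domains, sp2.
C2 — 2 σ bonds, plus two π bonds. Steric number 2, so sp.
C3 — 3 σ bonds, plus one π bond. Steric number 3, so sp2.
C4 carries 4 σ bonds, giving a steric number of 4, so it is sp3.
C5 — 4 σ bonds. Steric number 4, so sp3.
C6 (2 σ bonds, plus two π bonds) has steric number 2: sp.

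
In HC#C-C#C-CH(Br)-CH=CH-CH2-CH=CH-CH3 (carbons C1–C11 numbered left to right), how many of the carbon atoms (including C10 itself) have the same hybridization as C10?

4

C10 is sp2 (one π bond).
C1: sp
C2: sp
C3: sp
C4: sp
C5: sp3
C6: sp2 ✓
C7: sp2 ✓
C8: sp3
C9: sp2 ✓
C10: sp2 ✓
C11: sp3
4 carbons are sp2.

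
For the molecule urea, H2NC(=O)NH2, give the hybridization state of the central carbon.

The central carbon has 3 σ bonds, plus one π bond: steric number 3 → sp2.

sp2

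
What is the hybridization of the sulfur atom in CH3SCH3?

The sulfur atom: 2 σ bonds and 2 lone pairs; 4 regions of electron density → sp3.

sp3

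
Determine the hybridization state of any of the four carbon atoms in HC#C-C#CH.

Every carbon is part of a C≡C triple bond: two σ regions → sp.

sp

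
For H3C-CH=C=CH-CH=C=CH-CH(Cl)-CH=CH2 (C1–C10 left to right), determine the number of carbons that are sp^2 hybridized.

C1: sp3
C2: sp2 ✓
C3: sp
C4: sp2 ✓
C5: sp2 ✓
C6: sp
C7: sp2 ✓
C8: sp3
C9: sp2 ✓
C10: sp2 ✓
C2, C4, C5, C7, C9, C10 → 6 sp2 carbons.

6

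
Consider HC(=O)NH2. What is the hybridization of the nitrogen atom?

sp²

Amide resonance delocalises the N lone pair; N is planar sp2.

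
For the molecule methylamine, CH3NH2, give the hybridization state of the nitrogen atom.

Three σ bonds + one lone pair = steric number 4 → sp3.

sp^3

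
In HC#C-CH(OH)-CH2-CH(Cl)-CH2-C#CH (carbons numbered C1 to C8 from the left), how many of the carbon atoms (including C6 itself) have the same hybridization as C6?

C6 is sp3 (only σ bonds).
C1: sp
C2: sp
C3: sp3 ✓
C4: sp3 ✓
C5: sp3 ✓
C6: sp3 ✓
C7: sp
C8: sp
4 carbons are sp3.

4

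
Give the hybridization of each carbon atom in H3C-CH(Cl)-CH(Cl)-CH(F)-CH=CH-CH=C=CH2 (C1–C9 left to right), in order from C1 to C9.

C1 sp3, C2 sp3, C3 sp3, C4 sp3, C5 sp2, C6 sp2, C7 sp2, C8 sp, C9 sp2

C1 carries 4 σ bonds, giving a steric number of 4, so it is sp3.
C2: 4 σ bonds; 4 regions of electron density → sp3.
C3: 4 σ bonds — 4 electron domains, sp3.
C4 carries 4 σ bonds, giving a steric number of 4, so it is sp3.
C5: 3 σ bonds, plus one π bond — 3 electron domains, sp2.
C6: 3 σ bonds, plus one π bond — 3 electron domains, sp2.
C7: 3 σ bonds, plus one π bond — 3 electron domains, sp2.
C8: 2 σ bonds, plus two π bonds; 2 regions of electron density → sp.
C9 is sp2: 3 σ bonds, plus one π bond, 3 electron-density regions.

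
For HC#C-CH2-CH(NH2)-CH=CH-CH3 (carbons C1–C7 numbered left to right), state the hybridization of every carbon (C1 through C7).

C1 is sp: 2 σ bonds, plus two π bonds, 2 electron-density regions.
C2 is sp: 2 σ bonds, plus two π bonds, 2 electron-density regions.
C3: 4 σ bonds; 4 regions of electron density → sp3.
C4 — 4 σ bonds. Steric number 4, so sp3.
C5 has 3 σ bonds, plus one π bond: steric number 3 → sp2.
C6 has 3 σ bonds, plus one π bond: steric number 3 → sp2.
C7: 4 σ bonds — 4 electron domains, sp3.

C1 sp, C2 sp, C3 sp3, C4 sp3, C5 sp2, C6 sp2, C7 sp3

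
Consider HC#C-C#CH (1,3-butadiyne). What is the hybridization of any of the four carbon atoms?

sp

Every carbon is part of a C≡C triple bond: two σ regions → sp.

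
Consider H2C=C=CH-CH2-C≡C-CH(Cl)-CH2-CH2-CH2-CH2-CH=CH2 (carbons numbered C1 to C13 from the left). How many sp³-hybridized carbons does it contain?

C1: sp2
C2: sp
C3: sp2
C4: sp3 ✓
C5: sp
C6: sp
C7: sp3 ✓
C8: sp3 ✓
C9: sp3 ✓
C10: sp3 ✓
C11: sp3 ✓
C12: sp2
C13: sp2
C4, C7, C8, C9, C10, C11 → 6 sp3 carbons.

6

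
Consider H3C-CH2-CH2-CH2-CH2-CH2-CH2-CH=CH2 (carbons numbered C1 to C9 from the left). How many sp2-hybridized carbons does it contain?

C1: sp3
C2: sp3
C3: sp3
C4: sp3
C5: sp3
C6: sp3
C7: sp3
C8: sp2 ✓
C9: sp2 ✓
C8, C9 → 2 sp2 carbons.

2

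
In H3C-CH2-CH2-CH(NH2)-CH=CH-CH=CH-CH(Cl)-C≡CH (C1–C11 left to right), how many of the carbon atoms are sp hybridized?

2

C1: sp3
C2: sp3
C3: sp3
C4: sp3
C5: sp2
C6: sp2
C7: sp2
C8: sp2
C9: sp3
C10: sp ✓
C11: sp ✓
C10, C11 → 2 sp carbons.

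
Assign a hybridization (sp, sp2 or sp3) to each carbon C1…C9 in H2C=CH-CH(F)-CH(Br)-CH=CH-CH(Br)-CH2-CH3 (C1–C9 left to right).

C1 sp2, C2 sp2, C3 sp3, C4 sp3, C5 sp2, C6 sp2, C7 sp3, C8 sp3, C9 sp3

C1 carries 3 σ bonds, plus one π bond, giving a steric number of 3, so it is sp2.
C2 — 3 σ bonds, plus one π bond. Steric number 3, so sp2.
C3 is sp3: 4 σ bonds, 4 electron-density regions.
C4: 4 σ bonds; 4 regions of electron density → sp3.
C5 — 3 σ bonds, plus one π bond. Steric number 3, so sp2.
C6 (3 σ bonds, plus one π bond) has steric number 3: sp2.
C7 (4 σ bonds) has steric number 4: sp3.
C8 has 4 σ bonds: steric number 4 → sp3.
C9: 4 σ bonds — 4 electron domains, sp3.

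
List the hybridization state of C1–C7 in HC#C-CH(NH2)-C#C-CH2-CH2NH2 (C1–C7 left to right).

C1 sp, C2 sp, C3 sp3, C4 sp, C5 sp, C6 sp3, C7 sp3

C1 (2 σ bonds, plus two π bonds) has steric number 2: sp.
C2: 2 σ bonds, plus two π bonds — 2 electron domains, sp.
C3 has 4 σ bonds: steric number 4 → sp3.
C4: 2 σ bonds, plus two π bonds; 2 regions of electron density → sp.
C5 has 2 σ bonds, plus two π bonds: steric number 2 → sp.
C6 — 4 σ bonds. Steric number 4, so sp3.
C7: 4 σ bonds — 4 electron domains, sp3.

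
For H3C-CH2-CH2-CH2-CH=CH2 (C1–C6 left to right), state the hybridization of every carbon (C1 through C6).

C1: 4 σ bonds; 4 regions of electron density → sp3.
C2 (4 σ bonds) has steric number 4: sp3.
C3: 4 σ bonds; 4 regions of electron density → sp3.
C4: 4 σ bonds; 4 regions of electron density → sp3.
C5 — 3 σ bonds, plus one π bond. Steric number 3, so sp2.
C6 has 3 σ bonds, plus one π bond: steric number 3 → sp2.

C1 sp3, C2 sp3, C3 sp3, C4 sp3, C5 sp2, C6 sp2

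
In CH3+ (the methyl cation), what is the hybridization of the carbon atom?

Three σ bonds to H, empty p orbital → sp2, trigonal planar.

sp2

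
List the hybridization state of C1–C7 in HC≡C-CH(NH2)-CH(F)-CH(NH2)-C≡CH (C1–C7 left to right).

C1 sp, C2 sp, C3 sp3, C4 sp3, C5 sp3, C6 sp, C7 sp

C1: 2 σ bonds, plus two π bonds — 2 electron domains, sp.
C2 carries 2 σ bonds, plus two π bonds, giving a steric number of 2, so it is sp.
C3 carries 4 σ bonds, giving a steric number of 4, so it is sp3.
C4 is sp3: 4 σ bonds, 4 electron-density regions.
C5: 4 σ bonds — 4 electron domains, sp3.
C6 is sp: 2 σ bonds, plus two π bonds, 2 electron-density regions.
C7: 2 σ bonds, plus two π bonds — 2 electron domains, sp.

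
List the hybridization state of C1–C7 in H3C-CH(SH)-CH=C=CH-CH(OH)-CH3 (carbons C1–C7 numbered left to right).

C1 sp3, C2 sp3, C3 sp2, C4 sp, C5 sp2, C6 sp3, C7 sp3

C1: 4 σ bonds; 4 regions of electron density → sp3.
C2 is sp3: 4 σ bonds, 4 electron-density regions.
C3 carries 3 σ bonds, plus one π bond, giving a steric number of 3, so it is sp2.
C4 — 2 σ bonds, plus two π bonds. Steric number 2, so sp.
C5: 3 σ bonds, plus one π bond — 3 electron domains, sp2.
C6 (4 σ bonds) has steric number 4: sp3.
C7 carries 4 σ bonds, giving a steric number of 4, so it is sp3.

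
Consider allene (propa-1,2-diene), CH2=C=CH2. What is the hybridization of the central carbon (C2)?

Two σ bonds and two π bonds (one to each neighbour) → sp.

sp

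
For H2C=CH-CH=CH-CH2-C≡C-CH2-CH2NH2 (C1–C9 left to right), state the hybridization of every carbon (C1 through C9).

C1: 3 σ bonds, plus one π bond — 3 electron domains, sp2.
C2 — 3 σ bonds, plus one π bond. Steric number 3, so sp2.
C3 is sp2: 3 σ bonds, plus one π bond, 3 electron-density regions.
C4 carries 3 σ bonds, plus one π bond, giving a steric number of 3, so it is sp2.
C5 — 4 σ bonds. Steric number 4, so sp3.
C6 (2 σ bonds, plus two π bonds) has steric number 2: sp.
C7 carries 2 σ bonds, plus two π bonds, giving a steric number of 2, so it is sp.
C8 carries 4 σ bonds, giving a steric number of 4, so it is sp3.
C9 — 4 σ bonds. Steric number 4, so sp3.

C1 sp2, C2 sp2, C3 sp2, C4 sp2, C5 sp3, C6 sp, C7 sp, C8 sp3, C9 sp3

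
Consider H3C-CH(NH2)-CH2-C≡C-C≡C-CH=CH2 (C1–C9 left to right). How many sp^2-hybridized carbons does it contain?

2

C1: sp3
C2: sp3
C3: sp3
C4: sp
C5: sp
C6: sp
C7: sp
C8: sp2 ✓
C9: sp2 ✓
C8, C9 → 2 sp2 carbons.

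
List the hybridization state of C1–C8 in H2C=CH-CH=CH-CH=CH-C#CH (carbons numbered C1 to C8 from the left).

C1 sp2, C2 sp2, C3 sp2, C4 sp2, C5 sp2, C6 sp2, C7 sp, C8 sp

C1 — 3 σ bonds, plus one π bond. Steric number 3, so sp2.
C2: 3 σ bonds, plus one π bond — 3 electron domains, sp2.
C3: 3 σ bonds, plus one π bond; 3 regions of electron density → sp2.
C4: 3 σ bonds, plus one π bond; 3 regions of electron density → sp2.
C5: 3 σ bonds, plus one π bond — 3 electron domains, sp2.
C6: 3 σ bonds, plus one π bond; 3 regions of electron density → sp2.
C7 carries 2 σ bonds, plus two π bonds, giving a steric number of 2, so it is sp.
C8 (2 σ bonds, plus two π bonds) has steric number 2: sp.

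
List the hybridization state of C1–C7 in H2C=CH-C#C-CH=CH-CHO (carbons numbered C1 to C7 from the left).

C1 sp2, C2 sp2, C3 sp, C4 sp, C5 sp2, C6 sp2, C7 sp2

C1: 3 σ bonds, plus one π bond; 3 regions of electron density → sp2.
C2 (3 σ bonds, plus one π bond) has steric number 3: sp2.
C3: 2 σ bonds, plus two π bonds — 2 electron domains, sp.
C4 has 2 σ bonds, plus two π bonds: steric number 2 → sp.
C5 (3 σ bonds, plus one π bond) has steric number 3: sp2.
C6 carries 3 σ bonds, plus one π bond, giving a steric number of 3, so it is sp2.
C7 is sp2: 3 σ bonds, plus one π bond, 3 electron-density regions.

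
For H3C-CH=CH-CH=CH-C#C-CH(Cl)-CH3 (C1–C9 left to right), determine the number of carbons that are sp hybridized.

2

C1: sp3
C2: sp2
C3: sp2
C4: sp2
C5: sp2
C6: sp ✓
C7: sp ✓
C8: sp3
C9: sp3
C6, C7 → 2 sp carbons.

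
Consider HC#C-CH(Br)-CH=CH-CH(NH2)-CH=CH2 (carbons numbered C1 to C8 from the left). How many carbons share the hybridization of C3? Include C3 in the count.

C3 is sp3 (only σ bonds).
C1: sp
C2: sp
C3: sp3 ✓
C4: sp2
C5: sp2
C6: sp3 ✓
C7: sp2
C8: sp2
2 carbons are sp3.

2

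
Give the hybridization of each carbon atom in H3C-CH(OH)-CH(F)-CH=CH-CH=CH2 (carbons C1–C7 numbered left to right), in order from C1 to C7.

C1 (4 σ bonds) has steric number 4: sp3.
C2: 4 σ bonds; 4 regions of electron density → sp3.
C3: 4 σ bonds — 4 electron domains, sp3.
C4 has 3 σ bonds, plus one π bond: steric number 3 → sp2.
C5 has 3 σ bonds, plus one π bond: steric number 3 → sp2.
C6 is sp2: 3 σ bonds, plus one π bond, 3 electron-density regions.
C7 (3 σ bonds, plus one π bond) has steric number 3: sp2.

C1 sp3, C2 sp3, C3 sp3, C4 sp2, C5 sp2, C6 sp2, C7 sp2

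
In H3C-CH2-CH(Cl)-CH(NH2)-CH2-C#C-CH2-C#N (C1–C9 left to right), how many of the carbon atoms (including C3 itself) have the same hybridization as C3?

C3 is sp3 (only σ bonds).
C1: sp3 ✓
C2: sp3 ✓
C3: sp3 ✓
C4: sp3 ✓
C5: sp3 ✓
C6: sp
C7: sp
C8: sp3 ✓
C9: sp
6 carbons are sp3.

6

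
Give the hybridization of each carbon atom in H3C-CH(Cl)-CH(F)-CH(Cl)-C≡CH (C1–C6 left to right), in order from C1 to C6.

C1 sp3, C2 sp3, C3 sp3, C4 sp3, C5 sp, C6 sp

C1 carries 4 σ bonds, giving a steric number of 4, so it is sp3.
C2: 4 σ bonds; 4 regions of electron density → sp3.
C3 has 4 σ bonds: steric number 4 → sp3.
C4 — 4 σ bonds. Steric number 4, so sp3.
C5: 2 σ bonds, plus two π bonds — 2 electron domains, sp.
C6 — 2 σ bonds, plus two π bonds. Steric number 2, so sp.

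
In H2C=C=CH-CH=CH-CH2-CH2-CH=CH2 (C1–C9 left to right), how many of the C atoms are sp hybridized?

1

C1: sp2
C2: sp ✓
C3: sp2
C4: sp2
C5: sp2
C6: sp3
C7: sp3
C8: sp2
C9: sp2
C2 → 1 sp carbon.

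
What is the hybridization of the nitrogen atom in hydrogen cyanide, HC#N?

The nitrogen atom — 1 σ bond and 1 lone pair, plus two π bonds. Steric number 2, so sp.

sp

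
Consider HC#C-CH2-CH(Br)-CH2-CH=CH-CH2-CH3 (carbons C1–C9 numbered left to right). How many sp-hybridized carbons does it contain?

C1: sp ✓
C2: sp ✓
C3: sp3
C4: sp3
C5: sp3
C6: sp2
C7: sp2
C8: sp3
C9: sp3
C1, C2 → 2 sp carbons.

2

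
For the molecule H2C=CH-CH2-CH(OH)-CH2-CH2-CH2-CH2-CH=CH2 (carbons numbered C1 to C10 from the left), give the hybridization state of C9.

C9 has 3 σ bonds, plus one π bond: steric number 3 → sp2.

sp²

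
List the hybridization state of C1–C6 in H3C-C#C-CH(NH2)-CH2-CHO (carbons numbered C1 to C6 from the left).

C1 sp3, C2 sp, C3 sp, C4 sp3, C5 sp3, C6 sp2

C1 is sp3: 4 σ bonds, 4 electron-density regions.
C2 carries 2 σ bonds, plus two π bonds, giving a steric number of 2, so it is sp.
C3 is sp: 2 σ bonds, plus two π bonds, 2 electron-density regions.
C4: 4 σ bonds; 4 regions of electron density → sp3.
C5 (4 σ bonds) has steric number 4: sp3.
C6: 3 σ bonds, plus one π bond — 3 electron domains, sp2.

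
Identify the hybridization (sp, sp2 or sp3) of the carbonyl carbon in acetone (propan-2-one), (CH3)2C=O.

sp^2

The carbonyl carbon has 3 σ bonds, plus one π bond: steric number 3 → sp2.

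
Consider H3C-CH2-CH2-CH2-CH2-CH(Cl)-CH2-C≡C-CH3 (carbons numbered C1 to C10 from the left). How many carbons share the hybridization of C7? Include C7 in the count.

C7 is sp3 (only σ bonds).
C1: sp3 ✓
C2: sp3 ✓
C3: sp3 ✓
C4: sp3 ✓
C5: sp3 ✓
C6: sp3 ✓
C7: sp3 ✓
C8: sp
C9: sp
C10: sp3 ✓
8 carbons are sp3.

8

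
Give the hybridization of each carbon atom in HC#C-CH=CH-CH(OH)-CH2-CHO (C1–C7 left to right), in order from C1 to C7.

C1 is sp: 2 σ bonds, plus two π bonds, 2 electron-density regions.
C2 carries 2 σ bonds, plus two π bonds, giving a steric number of 2, so it is sp.
C3 has 3 σ bonds, plus one π bond: steric number 3 → sp2.
C4 has 3 σ bonds, plus one π bond: steric number 3 → sp2.
C5 has 4 σ bonds: steric number 4 → sp3.
C6 has 4 σ bonds: steric number 4 → sp3.
C7 is sp2: 3 σ bonds, plus one π bond, 3 electron-density regions.

C1 sp, C2 sp, C3 sp2, C4 sp2, C5 sp3, C6 sp3, C7 sp2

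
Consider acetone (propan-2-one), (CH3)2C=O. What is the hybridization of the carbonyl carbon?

The carbonyl carbon has 3 σ bonds, plus one π bond: steric number 3 → sp2.

sp²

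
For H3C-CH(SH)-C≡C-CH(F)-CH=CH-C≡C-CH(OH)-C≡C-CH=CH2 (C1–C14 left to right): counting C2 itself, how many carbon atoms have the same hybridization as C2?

4

C2 is sp3 (only σ bonds).
C1: sp3 ✓
C2: sp3 ✓
C3: sp
C4: sp
C5: sp3 ✓
C6: sp2
C7: sp2
C8: sp
C9: sp
C10: sp3 ✓
C11: sp
C12: sp
C13: sp2
C14: sp2
4 carbons are sp3.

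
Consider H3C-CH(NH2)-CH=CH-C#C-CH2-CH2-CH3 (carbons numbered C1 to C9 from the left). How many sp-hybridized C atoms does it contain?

2

C1: sp3
C2: sp3
C3: sp2
C4: sp2
C5: sp ✓
C6: sp ✓
C7: sp3
C8: sp3
C9: sp3
C5, C6 → 2 sp carbons.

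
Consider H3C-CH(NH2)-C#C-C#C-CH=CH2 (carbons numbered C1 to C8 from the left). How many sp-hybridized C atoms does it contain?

C1: sp3
C2: sp3
C3: sp ✓
C4: sp ✓
C5: sp ✓
C6: sp ✓
C7: sp2
C8: sp2
C3, C4, C5, C6 → 4 sp carbons.

4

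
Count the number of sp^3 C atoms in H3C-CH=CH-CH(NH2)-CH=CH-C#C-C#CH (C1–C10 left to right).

2

C1: sp3 ✓
C2: sp2
C3: sp2
C4: sp3 ✓
C5: sp2
C6: sp2
C7: sp
C8: sp
C9: sp
C10: sp
C1, C4 → 2 sp3 carbons.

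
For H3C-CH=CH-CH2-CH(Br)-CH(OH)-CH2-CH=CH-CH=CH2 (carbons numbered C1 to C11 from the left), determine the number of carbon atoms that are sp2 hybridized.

6

C1: sp3
C2: sp2 ✓
C3: sp2 ✓
C4: sp3
C5: sp3
C6: sp3
C7: sp3
C8: sp2 ✓
C9: sp2 ✓
C10: sp2 ✓
C11: sp2 ✓
C2, C3, C8, C9, C10, C11 → 6 sp2 carbons.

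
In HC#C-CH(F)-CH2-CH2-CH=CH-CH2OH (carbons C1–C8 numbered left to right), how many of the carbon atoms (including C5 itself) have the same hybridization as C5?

4

C5 is sp3 (only σ bonds).
C1: sp
C2: sp
C3: sp3 ✓
C4: sp3 ✓
C5: sp3 ✓
C6: sp2
C7: sp2
C8: sp3 ✓
4 carbons are sp3.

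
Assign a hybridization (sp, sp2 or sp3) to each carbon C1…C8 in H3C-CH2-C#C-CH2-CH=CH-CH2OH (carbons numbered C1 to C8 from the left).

C1 has 4 σ bonds: steric number 4 → sp3.
C2 (4 σ bonds) has steric number 4: sp3.
C3 — 2 σ bonds, plus two π bonds. Steric number 2, so sp.
C4: 2 σ bonds, plus two π bonds; 2 regions of electron density → sp.
C5: 4 σ bonds; 4 regions of electron density → sp3.
C6: 3 σ bonds, plus one π bond; 3 regions of electron density → sp2.
C7: 3 σ bonds, plus one π bond; 3 regions of electron density → sp2.
C8: 4 σ bonds — 4 electron domains, sp3.

C1 sp3, C2 sp3, C3 sp, C4 sp, C5 sp3, C6 sp2, C7 sp2, C8 sp3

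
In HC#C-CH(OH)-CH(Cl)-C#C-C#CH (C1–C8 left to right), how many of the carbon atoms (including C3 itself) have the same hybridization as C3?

2

C3 is sp3 (only σ bonds).
C1: sp
C2: sp
C3: sp3 ✓
C4: sp3 ✓
C5: sp
C6: sp
C7: sp
C8: sp
2 carbons are sp3.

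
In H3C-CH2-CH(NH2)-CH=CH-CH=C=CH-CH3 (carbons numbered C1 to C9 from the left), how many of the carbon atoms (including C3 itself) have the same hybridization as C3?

C3 is sp3 (only σ bonds).
C1: sp3 ✓
C2: sp3 ✓
C3: sp3 ✓
C4: sp2
C5: sp2
C6: sp2
C7: sp
C8: sp2
C9: sp3 ✓
4 carbons are sp3.

4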